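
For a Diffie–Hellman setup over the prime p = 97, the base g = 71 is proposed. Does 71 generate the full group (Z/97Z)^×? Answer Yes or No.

φ(97) = 97 − 1 = 96 = 2^5 · 3.
An element g generates (Z/97Z)^× iff g^(96/q) ≢ 1 (mod 97) for each prime q ∈ {2, 3}.
71^48 ≡ 96 (mod 97)  [q = 2: ≢ 1 ✓]
71^32 ≡ 61 (mod 97)  [q = 3: ≢ 1 ✓]
All checks pass, so 71 has order 96 and is a primitive root modulo 97.

Yes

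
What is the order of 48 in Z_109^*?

27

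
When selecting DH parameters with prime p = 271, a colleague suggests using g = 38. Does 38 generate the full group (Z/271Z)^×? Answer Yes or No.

φ(271) = 271 − 1 = 270 = 2 · 3^3 · 5.
38 is a primitive root mod 271 iff 38^(φ(271)/q) ≢ 1 for every prime q | φ(271), i.e. q ∈ {2, 3, 5}.
38^135 ≡ 270 (mod 271)  [q = 2: ≢ 1 ✓]
38^90 ≡ 242 (mod 271)  [q = 3: ≢ 1 ✓]
38^54 ≡ 187 (mod 271)  [q = 5: ≢ 1 ✓]
All checks pass, so 38 has order 270 and is a primitive root modulo 271.

Yes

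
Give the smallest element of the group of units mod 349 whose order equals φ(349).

2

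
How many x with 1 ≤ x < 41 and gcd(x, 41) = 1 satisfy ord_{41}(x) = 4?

2

φ(41) = 41 − 1 = 40 = 2^3 · 5.
Since (Z/41Z)^× is cyclic of order 40, the number of elements of order d is φ(d) when d | 40 and 0 otherwise.
4 = 2^2 divides 40, and φ(4) = 2.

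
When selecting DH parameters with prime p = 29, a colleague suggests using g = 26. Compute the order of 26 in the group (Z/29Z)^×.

28

ord(26) | φ(29) = 29 − 1 = 28 = 2^2 · 7.
Divisors of 28: 1, 2, 4, 7, 14, 28.
Evaluate successive powers at the divisors of 28:
26^1 ≡ 26 (mod 29)
26^2 ≡ 9 (mod 29)
26^4 ≡ 23 (mod 29)
26^7 ≡ 17 (mod 29)
26^14 ≡ 28 (mod 29)
26^28 ≡ 1 (mod 29) ✓
So ord_29(26) = 28.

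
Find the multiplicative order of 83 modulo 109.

54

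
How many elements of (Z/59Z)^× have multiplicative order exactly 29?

φ(59) = 59 − 1 = 58 = 2 · 29.
Since (Z/59Z)^× is cyclic of order 58, the number of elements of order d is φ(d) when d | 58 and 0 otherwise.
29 | 58, and φ(29) = 29 − 1 = 28.

28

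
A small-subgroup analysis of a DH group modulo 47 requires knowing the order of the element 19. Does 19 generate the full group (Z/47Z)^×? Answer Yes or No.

φ(47) = 47 − 1 = 46 = 2 · 23.
An element g generates (Z/47Z)^× iff g^(46/q) ≢ 1 (mod 47) for each prime q ∈ {2, 23}.
19^23 ≡ 46 (mod 47)  [q = 2: ≢ 1 ✓]
19^2 ≡ 32 (mod 47)  [q = 23: ≢ 1 ✓]
None equal 1, so ord_47(19) = 46: 19 is a primitive root.

Yes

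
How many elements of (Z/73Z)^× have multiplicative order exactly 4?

φ(73) = 73 − 1 = 72 = 2^3 · 3^2.
(Z/73Z)^× is cyclic (|G| = 72); a cyclic group of order m has exactly φ(d) elements of each order d | m, and none otherwise.
4 = 2^2 divides 72, and φ(4) = 2.

2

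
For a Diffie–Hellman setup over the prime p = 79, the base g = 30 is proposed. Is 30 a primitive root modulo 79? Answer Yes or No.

φ(79) = 79 − 1 = 78 = 2 · 3 · 13.
Test 30^(78/q) mod 79 for each prime factor q of 78:
30^39 ≡ 78 (mod 79)  [q = 2: ≢ 1 ✓]
30^26 ≡ 23 (mod 79)  [q = 3: ≢ 1 ✓]
30^6 ≡ 8 (mod 79)  [q = 13: ≢ 1 ✓]
None equal 1, so ord_79(30) = 78: 30 is a primitive root.

Yes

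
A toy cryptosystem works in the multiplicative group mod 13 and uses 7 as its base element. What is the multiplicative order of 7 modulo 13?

12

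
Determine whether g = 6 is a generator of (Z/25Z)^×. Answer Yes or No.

No

φ(25) = φ(5^2) = 5·(5−1) = 20 = 2^2 · 5.
It suffices to check that the order of 6 is not a proper divisor of 20: compute 6^(20/q) for q ∈ {2, 5}.
6^10 ≡ 1 (mod 25)  [q = 2: ≡ 1 ✗]
6^4 ≡ 21 (mod 25)  [q = 5: ≢ 1 ✓]
6^10 ≡ 1 shows ord(6) | 10, strictly less than φ(25); not a primitive root.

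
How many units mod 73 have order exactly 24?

φ(73) = 73 − 1 = 72 = 2^3 · 3^2.
(Z/73Z)^× is cyclic (|G| = 72); a cyclic group of order m has exactly φ(d) elements of each order d | m, and none otherwise.
24 = 2^3 · 3 divides 72, and φ(24) = 8.

8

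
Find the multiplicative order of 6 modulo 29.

14

The order of 6 must divide φ(29) = 29 − 1 = 28 = 2^2 · 7.
Divisors of 28: 1, 2, 4, 7, 14, 28.
Test each divisor d:
6^1 ≡ 6 (mod 29)
6^2 ≡ 7 (mod 29)
6^4 ≡ 20 (mod 29)
6^7 ≡ 28 (mod 29)
6^14 ≡ 1 (mod 29) ✓
Therefore the multiplicative order of 6 modulo 29 is 14.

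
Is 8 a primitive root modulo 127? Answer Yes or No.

No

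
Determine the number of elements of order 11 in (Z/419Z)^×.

10

φ(419) = 419 − 1 = 418 = 2 · 11 · 19.
In a cyclic group of order 418, there are φ(d) elements of order d for each divisor d of 418, and zero for non-divisors.
11 | 418, and φ(11) = 11 − 1 = 10.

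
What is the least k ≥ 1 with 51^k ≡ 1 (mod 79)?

39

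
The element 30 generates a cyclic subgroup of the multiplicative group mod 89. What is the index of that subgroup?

The order of 30 must divide φ(89) = 89 − 1 = 88 = 2^3 · 11.
Divisors of 88: 1, 2, 4, 8, 11, 22, 44, 88.
Compute 30^d (mod 89) for the divisors d until we hit 1:
30^1 ≡ 30 (mod 89)
30^2 ≡ 10 (mod 89)
30^4 ≡ 11 (mod 89)
30^8 ≡ 32 (mod 89)
30^11 ≡ 77 (mod 89)
30^22 ≡ 55 (mod 89)
30^44 ≡ 88 (mod 89)
30^88 ≡ 1 (mod 89) ✓
The order of 30 is 88, so the subgroup it generates has 88 elements.
The index is φ(89) / ord(30) = 88 / 88 = 1.

1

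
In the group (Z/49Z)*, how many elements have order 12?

0

φ(49) = φ(7^2) = 7·(7−1) = 42 = 2 · 3 · 7.
Since (Z/49Z)^× is cyclic of order 42, the number of elements of order d is φ(d) when d | 42 and 0 otherwise.
Here 42 is not a multiple of 12, so there are no elements of order 12.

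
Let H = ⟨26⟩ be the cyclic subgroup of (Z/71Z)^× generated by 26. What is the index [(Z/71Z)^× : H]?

The order of 26 must divide φ(71) = 71 − 1 = 70 = 2 · 5 · 7.
Divisors of 70: 1, 2, 5, 7, 10, 14, 35, 70.
Compute 26^d (mod 71) for the divisors d until we hit 1:
26^1 ≡ 26
26^2 ≡ 37
26^5 ≡ 23
26^7 ≡ 70
26^10 ≡ 32
26^14 ≡ 1
So ord_71(26) = 14, hence |⟨26⟩| = 14.
Index = |(Z/71Z)^×| / |⟨26⟩| = 70 / 14 = 5.

5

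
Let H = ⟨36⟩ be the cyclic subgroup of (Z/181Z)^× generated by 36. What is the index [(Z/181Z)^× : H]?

Since 36 ∈ (Z/181Z)^×, its order divides φ(181) = 181 − 1 = 180 = 2^2 · 3^2 · 5.
Divisors of 180: 1, 2, 3, 4, 5, 6, 9, 10, 12, 15, 18, 20, 30, 36, 45, 60, 90, 180.
Check 36^d mod 181 for each divisor in increasing order:
36^1 ≡ 36
36^2 ≡ 29
36^3 ≡ 139
36^4 ≡ 117
36^5 ≡ 49
36^6 ≡ 135
36^9 ≡ 122
36^10 ≡ 48
36^12 ≡ 125
36^15 ≡ 180
36^18 ≡ 42
36^20 ≡ 132
36^30 ≡ 1
The order of 36 is 30, so the subgroup it generates has 30 elements.
[(Z/181Z)^× : ⟨36⟩] = 180/30 = 6.

6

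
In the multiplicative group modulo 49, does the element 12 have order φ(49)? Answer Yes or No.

Yes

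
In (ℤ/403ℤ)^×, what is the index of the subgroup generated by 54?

Since 54 ∈ (Z/403Z)^×, its order divides φ(403) = φ(13·31) = (13−1)·(31−1) = 12·30 = 360 = 2^3 · 3^2 · 5.
Divisors of 360: 1, 2, 3, 4, 5, 6, 8, 9, 10, 12, 15, 18, 20, 24, 30, 36, 40, 45, 60, 72, 90, 120, 180, 360.
Check 54^d mod 403 for each divisor in increasing order:
54^1 ≡ 54 (mod 403)
54^2 ≡ 95 (mod 403)
54^3 ≡ 294 (mod 403)
54^4 ≡ 159 (mod 403)
54^5 ≡ 123 (mod 403)
54^6 ≡ 194 (mod 403)
54^8 ≡ 295 (mod 403)
54^9 ≡ 213 (mod 403)
54^10 ≡ 218 (mod 403)
54^12 ≡ 157 (mod 403)
54^15 ≡ 216 (mod 403)
54^18 ≡ 233 (mod 403)
54^20 ≡ 373 (mod 403)
54^24 ≡ 66 (mod 403)
54^30 ≡ 311 (mod 403)
54^36 ≡ 287 (mod 403)
54^40 ≡ 94 (mod 403)
54^45 ≡ 278 (mod 403)
54^60 ≡ 1 (mod 403) ✓
The order of 54 is 60, so the subgroup it generates has 60 elements.
Index = |(Z/403Z)^×| / |⟨54⟩| = 360 / 60 = 6.

6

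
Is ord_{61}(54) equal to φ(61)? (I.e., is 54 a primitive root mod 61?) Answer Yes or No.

φ(61) = 61 − 1 = 60 = 2^2 · 3 · 5.
It suffices to check that the order of 54 is not a proper divisor of 60: compute 54^(60/q) for q ∈ {2, 3, 5}.
54^30 ≡ 60 (mod 61)  [q = 2: ≢ 1 ✓]
54^20 ≡ 47 (mod 61)  [q = 3: ≢ 1 ✓]
54^12 ≡ 34 (mod 61)  [q = 5: ≢ 1 ✓]
None equal 1, so ord_61(54) = 60: 54 is a primitive root.

Yes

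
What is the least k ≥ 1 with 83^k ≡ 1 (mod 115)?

By Lagrange's theorem, ord_115(83) divides φ(115) = φ(5·23) = (5−1)·(23−1) = 4·22 = 88 = 2^3 · 11.
Divisors of 88: 1, 2, 4, 8, 11, 22, 44, 88.
Test each divisor d:
83^1 ≡ 83 (mod 115)
83^2 ≡ 104 (mod 115)
83^4 ≡ 6 (mod 115)
83^8 ≡ 36 (mod 115)
83^11 ≡ 22 (mod 115)
83^22 ≡ 24 (mod 115)
83^44 ≡ 1 (mod 115) ✓
So ord_115(83) = 44.

44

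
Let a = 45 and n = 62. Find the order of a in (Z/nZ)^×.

15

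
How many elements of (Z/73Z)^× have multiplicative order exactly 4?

φ(73) = 73 − 1 = 72 = 2^3 · 3^2.
In a cyclic group of order 72, there are φ(d) elements of order d for each divisor d of 72, and zero for non-divisors.
4 = 2^2 divides 72, and φ(4) = 2.

2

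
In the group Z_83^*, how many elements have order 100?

φ(83) = 83 − 1 = 82 = 2 · 41.
(Z/83Z)^× is cyclic (|G| = 82); a cyclic group of order m has exactly φ(d) elements of each order d | m, and none otherwise.
Since 100 ∤ 82, the count is 0.

0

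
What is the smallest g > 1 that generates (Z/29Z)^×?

φ(29) = 29 − 1 = 28 = 2^2 · 7.
g is a primitive root iff g^(28/q) ≢ 1 (mod 29) for each prime q ∈ {2, 7}.
g = 2: 2^14 ≡ 28; 2^4 ≡ 16 — none is 1, so 2 is a primitive root.
The smallest primitive root modulo 29 is 2.

2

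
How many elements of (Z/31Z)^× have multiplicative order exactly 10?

φ(31) = 31 − 1 = 30 = 2 · 3 · 5.
(Z/31Z)^× is cyclic (|G| = 30); a cyclic group of order m has exactly φ(d) elements of each order d | m, and none otherwise.
10 = 2 · 5 divides 30, and φ(10) = 4.

4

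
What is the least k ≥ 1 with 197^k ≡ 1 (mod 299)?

132

By Lagrange's theorem, ord_299(197) divides φ(299) = φ(13·23) = (13−1)·(23−1) = 12·22 = 264 = 2^3 · 3 · 11.
Divisors of 264: 1, 2, 3, 4, 6, 8, 11, 12, 22, 24, 33, 44, 66, 88, 132, 264.
Check 197^d mod 299 for each divisor in increasing order:
197^1 ≡ 197 (mod 299)
197^2 ≡ 238 (mod 299)
197^3 ≡ 242 (mod 299)
197^4 ≡ 133 (mod 299)
197^6 ≡ 259 (mod 299)
197^8 ≡ 48 (mod 299)
197^11 ≡ 254 (mod 299)
197^12 ≡ 105 (mod 299)
197^22 ≡ 231 (mod 299)
197^24 ≡ 261 (mod 299)
197^33 ≡ 70 (mod 299)
197^44 ≡ 139 (mod 299)
197^66 ≡ 116 (mod 299)
197^88 ≡ 185 (mod 299)
197^132 ≡ 1 (mod 299) ✓
Hence ord(197) = 132.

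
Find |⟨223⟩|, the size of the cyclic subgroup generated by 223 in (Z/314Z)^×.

ord(223) | φ(314) = φ(2)·φ(157) = 1·156 = 156 = 2^2 · 3 · 13.
Divisors of 156: 1, 2, 3, 4, 6, 12, 13, 26, 39, 52, 78, 156.
Test each divisor d:
223^1 ≡ 223 (mod 314)
223^2 ≡ 117 (mod 314)
223^3 ≡ 29 (mod 314)
223^4 ≡ 187 (mod 314)
223^6 ≡ 213 (mod 314)
223^12 ≡ 153 (mod 314)
223^13 ≡ 207 (mod 314)
223^26 ≡ 145 (mod 314)
223^39 ≡ 185 (mod 314)
223^52 ≡ 301 (mod 314)
223^78 ≡ 313 (mod 314)
223^156 ≡ 1 (mod 314) ✓
The smallest such exponent is 156, so the order of 223 is 156.

156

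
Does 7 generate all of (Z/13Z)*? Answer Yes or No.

φ(13) = 13 − 1 = 12 = 2^2 · 3.
An element g generates (Z/13Z)^× iff g^(12/q) ≢ 1 (mod 13) for each prime q ∈ {2, 3}.
7^6 ≡ 12 (mod 13)  [q = 2: ≢ 1 ✓]
7^4 ≡ 9 (mod 13)  [q = 3: ≢ 1 ✓]
Every test exponent gives a nontrivial residue, hence 7 generates the full group.

Yes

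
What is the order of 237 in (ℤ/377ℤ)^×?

42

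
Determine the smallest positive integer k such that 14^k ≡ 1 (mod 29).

28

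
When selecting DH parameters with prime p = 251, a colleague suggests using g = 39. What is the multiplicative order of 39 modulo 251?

125

By Lagrange's theorem, ord_251(39) divides φ(251) = 251 − 1 = 250 = 2 · 5^3.
Divisors of 250: 1, 2, 5, 10, 25, 50, 125, 250.
Test each divisor d:
39^1 ≡ 39 (mod 251)
39^2 ≡ 15 (mod 251)
39^5 ≡ 241 (mod 251)
39^10 ≡ 100 (mod 251)
39^25 ≡ 149 (mod 251)
39^50 ≡ 113 (mod 251)
39^125 ≡ 1 (mod 251) ✓
The smallest such exponent is 125, so the order of 39 is 125.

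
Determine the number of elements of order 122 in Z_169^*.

0

φ(169) = φ(13^2) = 13·(13−1) = 156 = 2^2 · 3 · 13.
(Z/169Z)^× is cyclic (|G| = 156); a cyclic group of order m has exactly φ(d) elements of each order d | m, and none otherwise.
Here 156 is not a multiple of 122, so there are no elements of order 122.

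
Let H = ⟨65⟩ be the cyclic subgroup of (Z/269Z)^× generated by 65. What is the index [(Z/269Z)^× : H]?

By Lagrange's theorem, ord_269(65) divides φ(269) = 269 − 1 = 268 = 2^2 · 67.
Divisors of 268: 1, 2, 4, 67, 134, 268.
Compute 65^d (mod 269) for the divisors d until we hit 1:
65^1 ≡ 65 (mod 269)
65^2 ≡ 190 (mod 269)
65^4 ≡ 54 (mod 269)
65^67 ≡ 268 (mod 269)
65^134 ≡ 1 (mod 269) ✓
So ord_269(65) = 134, hence |⟨65⟩| = 134.
Index = |(Z/269Z)^×| / |⟨65⟩| = 268 / 134 = 2.

2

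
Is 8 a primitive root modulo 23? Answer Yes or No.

No

φ(23) = 23 − 1 = 22 = 2 · 11.
An element g generates (Z/23Z)^× iff g^(22/q) ≢ 1 (mod 23) for each prime q ∈ {2, 11}.
8^11 ≡ 1 (mod 23)  [q = 2: ≡ 1 ✗]
8^2 ≡ 18 (mod 23)  [q = 11: ≢ 1 ✓]
8^11 ≡ 1 shows ord(8) | 11, strictly less than φ(23); not a primitive root.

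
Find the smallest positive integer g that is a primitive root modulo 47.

φ(47) = 47 − 1 = 46 = 2 · 23.
Test candidates g = 2, 3, … against the prime factors q ∈ {2, 23} of φ(47): g is a generator iff g^(46/q) ≢ 1 for every such q.
g = 2: 2^23 ≡ 1 — hits 1, so not a primitive root.
g = 3: 3^23 ≡ 1 — hits 1, so not a primitive root.
g = 4: 4^23 ≡ 1 — hits 1, so not a primitive root.
g = 5: 5^23 ≡ 46; 5^2 ≡ 25 — none is 1, so 5 is a primitive root.
Hence the least primitive root of 47 is 5.

5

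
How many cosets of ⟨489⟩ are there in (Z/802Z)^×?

16

Since 489 ∈ (Z/802Z)^×, its order divides φ(802) = φ(2)·φ(401) = 1·400 = 400 = 2^4 · 5^2.
Divisors of 400: 1, 2, 4, 5, 8, 10, 16, 20, 25, 40, 50, 80, 100, 200, 400.
Evaluate successive powers at the divisors of 400:
489^1 ≡ 489 (mod 802)
489^2 ≡ 125 (mod 802)
489^4 ≡ 387 (mod 802)
489^5 ≡ 773 (mod 802)
489^8 ≡ 597 (mod 802)
489^10 ≡ 39 (mod 802)
489^16 ≡ 321 (mod 802)
489^20 ≡ 719 (mod 802)
489^25 ≡ 1 (mod 802) ✓
Thus |⟨489⟩| = ord(489) = 25.
[(Z/802Z)^× : ⟨489⟩] = 400/25 = 16.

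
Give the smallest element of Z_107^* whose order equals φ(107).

φ(107) = 107 − 1 = 106 = 2 · 53.
g is a primitive root iff g^(106/q) ≢ 1 (mod 107) for each prime q ∈ {2, 53}.
g = 2: 2^53 ≡ 106; 2^2 ≡ 4 — none is 1, so 2 is a primitive root.
The smallest primitive root modulo 107 is 2.

2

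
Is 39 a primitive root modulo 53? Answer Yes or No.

φ(53) = 53 − 1 = 52 = 2^2 · 13.
It suffices to check that the order of 39 is not a proper divisor of 52: compute 39^(52/q) for q ∈ {2, 13}.
39^26 ≡ 52 (mod 53)  [q = 2: ≢ 1 ✓]
39^4 ≡ 44 (mod 53)  [q = 13: ≢ 1 ✓]
All checks pass, so 39 has order 52 and is a primitive root modulo 53.

Yes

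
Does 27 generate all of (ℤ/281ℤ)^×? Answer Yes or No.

Yes

φ(281) = 281 − 1 = 280 = 2^3 · 5 · 7.
It suffices to check that the order of 27 is not a proper divisor of 280: compute 27^(280/q) for q ∈ {2, 5, 7}.
27^140 ≡ 280 (mod 281)  [q = 2: ≢ 1 ✓]
27^56 ≡ 153 (mod 281)  [q = 5: ≢ 1 ✓]
27^40 ≡ 109 (mod 281)  [q = 7: ≢ 1 ✓]
All checks pass, so 27 has order 280 and is a primitive root modulo 281.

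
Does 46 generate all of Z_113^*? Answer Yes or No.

Yes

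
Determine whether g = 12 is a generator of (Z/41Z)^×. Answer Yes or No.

Yes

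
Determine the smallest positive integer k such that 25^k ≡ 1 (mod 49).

ord(25) | φ(49) = φ(7^2) = 7·(7−1) = 42 = 2 · 3 · 7.
Divisors of 42: 1, 2, 3, 6, 7, 14, 21, 42.
Check 25^d mod 49 for each divisor in increasing order:
25^1 ≡ 25
25^2 ≡ 37
25^3 ≡ 43
25^6 ≡ 36
25^7 ≡ 18
25^14 ≡ 30
25^21 ≡ 1
Therefore the multiplicative order of 25 modulo 49 is 21.

21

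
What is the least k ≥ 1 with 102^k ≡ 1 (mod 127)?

By Lagrange's theorem, ord_127(102) divides φ(127) = 127 − 1 = 126 = 2 · 3^2 · 7.
Divisors of 126: 1, 2, 3, 6, 7, 9, 14, 18, 21, 42, 63, 126.
Compute 102^d (mod 127) for the divisors d until we hit 1:
102^1 ≡ 102
102^2 ≡ 117
102^3 ≡ 123
102^6 ≡ 16
102^7 ≡ 108
102^9 ≡ 63
102^14 ≡ 107
102^18 ≡ 32
102^21 ≡ 126
102^42 ≡ 1
Hence ord(102) = 42.

42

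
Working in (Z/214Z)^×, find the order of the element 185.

106

Since 185 ∈ (Z/214Z)^×, its order divides φ(214) = φ(2)·φ(107) = 1·106 = 106 = 2 · 53.
Divisors of 106: 1, 2, 53, 106.
Check 185^d mod 214 for each divisor in increasing order:
185^1 ≡ 185
185^2 ≡ 199
185^53 ≡ 213
185^106 ≡ 1
The smallest such exponent is 106, so the order of 185 is 106.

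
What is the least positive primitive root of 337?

10

φ(337) = 337 − 1 = 336 = 2^4 · 3 · 7.
g is a primitive root iff g^(336/q) ≢ 1 (mod 337) for each prime q ∈ {2, 3, 7}.
g = 2: 2^168 ≡ 1 — hits 1, so not a primitive root.
g = 3: 3^168 ≡ 1 — hits 1, so not a primitive root.
g = 4: 4^168 ≡ 1 — hits 1, so not a primitive root.
g = 5: 5^168 ≡ 336; 5^112 ≡ 1 — hits 1, so not a primitive root.
g = 6: 6^168 ≡ 1 — hits 1, so not a primitive root.
g = 7: 7^168 ≡ 1 — hits 1, so not a primitive root.
g = 8: 8^168 ≡ 1 — hits 1, so not a primitive root.
g = 9: 9^168 ≡ 1 — hits 1, so not a primitive root.
g = 10: 10^168 ≡ 336; 10^112 ≡ 128; 10^48 ≡ 175 — none is 1, so 10 is a primitive root.
So 10 is the smallest generator of (Z/337Z)^×.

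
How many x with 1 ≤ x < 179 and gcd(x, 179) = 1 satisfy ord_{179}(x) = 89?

φ(179) = 179 − 1 = 178 = 2 · 89.
Since (Z/179Z)^× is cyclic of order 178, the number of elements of order d is φ(d) when d | 178 and 0 otherwise.
89 | 178, and φ(89) = 89 − 1 = 88.

88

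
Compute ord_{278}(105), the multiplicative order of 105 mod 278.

The order of 105 must divide φ(278) = φ(2)·φ(139) = 1·138 = 138 = 2 · 3 · 23.
Divisors of 138: 1, 2, 3, 6, 23, 46, 69, 138.
Check 105^d mod 278 for each divisor in increasing order:
105^1 ≡ 105 (mod 278)
105^2 ≡ 183 (mod 278)
105^3 ≡ 33 (mod 278)
105^6 ≡ 255 (mod 278)
105^23 ≡ 277 (mod 278)
105^46 ≡ 1 (mod 278) ✓
The smallest such exponent is 46, so the order of 105 is 46.

46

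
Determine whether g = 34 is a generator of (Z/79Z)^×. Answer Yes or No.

Yes

φ(79) = 79 − 1 = 78 = 2 · 3 · 13.
An element g generates (Z/79Z)^× iff g^(78/q) ≢ 1 (mod 79) for each prime q ∈ {2, 3, 13}.
34^39 ≡ 78 (mod 79)  [q = 2: ≢ 1 ✓]
34^26 ≡ 23 (mod 79)  [q = 3: ≢ 1 ✓]
34^6 ≡ 22 (mod 79)  [q = 13: ≢ 1 ✓]
None equal 1, so ord_79(34) = 78: 34 is a primitive root.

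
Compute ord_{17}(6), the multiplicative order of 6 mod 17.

Since 6 ∈ (Z/17Z)^×, its order divides φ(17) = 17 − 1 = 16 = 2^4.
Divisors of 16: 1, 2, 4, 8, 16.
Evaluate successive powers at the divisors of 16:
6^1 ≡ 6
6^2 ≡ 2
6^4 ≡ 4
6^8 ≡ 16
6^16 ≡ 1
So ord_17(6) = 16.

16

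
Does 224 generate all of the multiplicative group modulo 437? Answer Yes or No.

No

437 = 19 · 23 is a product of two distinct odd primes, so (Z/437Z)^× ≅ (Z/19Z)^× × (Z/23Z)^× is not cyclic.
No primitive root modulo 437 exists; in particular 224 is not one.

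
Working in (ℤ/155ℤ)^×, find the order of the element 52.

60

ord(52) | φ(155) = φ(5·31) = (5−1)·(31−1) = 4·30 = 120 = 2^3 · 3 · 5.
Divisors of 120: 1, 2, 3, 4, 5, 6, 8, 10, 12, 15, 20, 24, 30, 40, 60, 120.
Check 52^d mod 155 for each divisor in increasing order:
52^1 ≡ 52 (mod 155)
52^2 ≡ 69 (mod 155)
52^3 ≡ 23 (mod 155)
52^4 ≡ 111 (mod 155)
52^5 ≡ 37 (mod 155)
52^6 ≡ 64 (mod 155)
52^8 ≡ 76 (mod 155)
52^10 ≡ 129 (mod 155)
52^12 ≡ 66 (mod 155)
52^15 ≡ 123 (mod 155)
52^20 ≡ 56 (mod 155)
52^24 ≡ 16 (mod 155)
52^30 ≡ 94 (mod 155)
52^40 ≡ 36 (mod 155)
52^60 ≡ 1 (mod 155) ✓
Therefore the multiplicative order of 52 modulo 155 is 60.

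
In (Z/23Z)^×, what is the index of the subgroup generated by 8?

2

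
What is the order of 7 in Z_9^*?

3

The order of 7 must divide φ(9) = φ(3^2) = 3·(3−1) = 6 = 2 · 3.
Divisors of 6: 1, 2, 3, 6.
Evaluate successive powers at the divisors of 6:
7^1 ≡ 7 (mod 9)
7^2 ≡ 4 (mod 9)
7^3 ≡ 1 (mod 9) ✓
So ord_9(7) = 3.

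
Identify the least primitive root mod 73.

φ(73) = 73 − 1 = 72 = 2^3 · 3^2.
Test candidates g = 2, 3, … against the prime factors q ∈ {2, 3} of φ(73): g is a generator iff g^(72/q) ≢ 1 for every such q.
g = 2: 2^36 ≡ 1 — hits 1, so not a primitive root.
g = 3: 3^36 ≡ 1 — hits 1, so not a primitive root.
g = 4: 4^36 ≡ 1 — hits 1, so not a primitive root.
g = 5: 5^36 ≡ 72; 5^24 ≡ 8 — none is 1, so 5 is a primitive root.
Hence the least primitive root of 73 is 5.

5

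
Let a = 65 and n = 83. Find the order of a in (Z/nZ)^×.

41

The order of 65 must divide φ(83) = 83 − 1 = 82 = 2 · 41.
Divisors of 82: 1, 2, 41, 82.
Test each divisor d:
65^1 ≡ 65
65^2 ≡ 75
65^41 ≡ 1
Hence ord(65) = 41.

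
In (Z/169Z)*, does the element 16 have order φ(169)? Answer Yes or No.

No

φ(169) = φ(13^2) = 13·(13−1) = 156 = 2^2 · 3 · 13.
16 is a primitive root mod 169 iff 16^(φ(169)/q) ≢ 1 for every prime q | φ(169), i.e. q ∈ {2, 3, 13}.
16^78 ≡ 1 (mod 169)  [q = 2: ≡ 1 ✗]
16^52 ≡ 146 (mod 169)  [q = 3: ≢ 1 ✓]
16^12 ≡ 157 (mod 169)  [q = 13: ≢ 1 ✓]
Since 16^78 ≡ 1, the order of 16 divides 78 < 156, so 16 is not a primitive root.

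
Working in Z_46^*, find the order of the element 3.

Since 3 ∈ (Z/46Z)^×, its order divides φ(46) = φ(2)·φ(23) = 1·22 = 22 = 2 · 11.
Divisors of 22: 1, 2, 11, 22.
Check 3^d mod 46 for each divisor in increasing order:
3^1 ≡ 3
3^2 ≡ 9
3^11 ≡ 1
Therefore the multiplicative order of 3 modulo 46 is 11.

11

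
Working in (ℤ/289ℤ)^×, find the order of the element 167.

The order of 167 must divide φ(289) = φ(17^2) = 17·(17−1) = 272 = 2^4 · 17.
Divisors of 272: 1, 2, 4, 8, 16, 17, 34, 68, 136, 272.
Test each divisor d:
167^1 ≡ 167
167^2 ≡ 145
167^4 ≡ 217
167^8 ≡ 271
167^16 ≡ 35
167^17 ≡ 65
167^34 ≡ 179
167^68 ≡ 251
167^136 ≡ 288
167^272 ≡ 1
So ord_289(167) = 272.

272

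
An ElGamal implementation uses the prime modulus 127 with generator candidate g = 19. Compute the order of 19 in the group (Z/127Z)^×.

By Lagrange's theorem, ord_127(19) divides φ(127) = 127 − 1 = 126 = 2 · 3^2 · 7.
Divisors of 126: 1, 2, 3, 6, 7, 9, 14, 18, 21, 42, 63, 126.
Check 19^d mod 127 for each divisor in increasing order:
19^1 ≡ 19 (mod 127)
19^2 ≡ 107 (mod 127)
19^3 ≡ 1 (mod 127) ✓
Therefore the multiplicative order of 19 modulo 127 is 3.

3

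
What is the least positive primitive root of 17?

φ(17) = 17 − 1 = 16 = 2^4.
Test candidates g = 2, 3, … against the prime factors q ∈ {2} of φ(17): g is a generator iff g^(16/q) ≢ 1 for every such q.
g = 2: 2^8 ≡ 1 — hits 1, so not a primitive root.
g = 3: 3^8 ≡ 16 — none is 1, so 3 is a primitive root.
Hence the least primitive root of 17 is 3.

3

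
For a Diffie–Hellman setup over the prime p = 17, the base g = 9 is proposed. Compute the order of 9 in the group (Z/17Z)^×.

8

ord(9) | φ(17) = 17 − 1 = 16 = 2^4.
Divisors of 16: 1, 2, 4, 8, 16.
Compute 9^d (mod 17) for the divisors d until we hit 1:
9^1 ≡ 9
9^2 ≡ 13
9^4 ≡ 16
9^8 ≡ 1
So ord_17(9) = 8.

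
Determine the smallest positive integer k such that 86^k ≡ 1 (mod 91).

12

By Lagrange's theorem, ord_91(86) divides φ(91) = φ(7·13) = (7−1)·(13−1) = 6·12 = 72 = 2^3 · 3^2.
Divisors of 72: 1, 2, 3, 4, 6, 8, 9, 12, 18, 24, 36, 72.
Test each divisor d:
86^1 ≡ 86 (mod 91)
86^2 ≡ 25 (mod 91)
86^3 ≡ 57 (mod 91)
86^4 ≡ 79 (mod 91)
86^6 ≡ 64 (mod 91)
86^8 ≡ 53 (mod 91)
86^9 ≡ 8 (mod 91)
86^12 ≡ 1 (mod 91) ✓
So ord_91(86) = 12.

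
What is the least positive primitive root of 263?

φ(263) = 263 − 1 = 262 = 2 · 131.
Test candidates g = 2, 3, … against the prime factors q ∈ {2, 131} of φ(263): g is a generator iff g^(262/q) ≢ 1 for every such q.
g = 2: 2^131 ≡ 1 — hits 1, so not a primitive root.
g = 3: 3^131 ≡ 1 — hits 1, so not a primitive root.
g = 4: 4^131 ≡ 1 — hits 1, so not a primitive root.
g = 5: 5^131 ≡ 262; 5^2 ≡ 25 — none is 1, so 5 is a primitive root.
Hence the least primitive root of 263 is 5.

5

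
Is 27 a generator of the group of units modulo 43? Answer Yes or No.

No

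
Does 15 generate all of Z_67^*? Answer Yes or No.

No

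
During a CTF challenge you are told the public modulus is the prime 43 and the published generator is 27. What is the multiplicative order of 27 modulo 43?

14

By Lagrange's theorem, ord_43(27) divides φ(43) = 43 − 1 = 42 = 2 · 3 · 7.
Divisors of 42: 1, 2, 3, 6, 7, 14, 21, 42.
Test each divisor d:
27^1 ≡ 27
27^2 ≡ 41
27^3 ≡ 32
27^6 ≡ 35
27^7 ≡ 42
27^14 ≡ 1
So ord_43(27) = 14.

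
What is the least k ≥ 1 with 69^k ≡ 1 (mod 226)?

Since 69 ∈ (Z/226Z)^×, its order divides φ(226) = φ(2)·φ(113) = 1·112 = 112 = 2^4 · 7.
Divisors of 112: 1, 2, 4, 7, 8, 14, 16, 28, 56, 112.
Test each divisor d:
69^1 ≡ 69 (mod 226)
69^2 ≡ 15 (mod 226)
69^4 ≡ 225 (mod 226)
69^7 ≡ 95 (mod 226)
69^8 ≡ 1 (mod 226) ✓
So ord_226(69) = 8.

8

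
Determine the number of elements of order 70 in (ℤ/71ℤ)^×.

φ(71) = 71 − 1 = 70 = 2 · 5 · 7.
In a cyclic group of order 70, there are φ(d) elements of order d for each divisor d of 70, and zero for non-divisors.
70 = 2 · 5 · 7 divides 70, and φ(70) = 24.

24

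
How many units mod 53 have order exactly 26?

φ(53) = 53 − 1 = 52 = 2^2 · 13.
In a cyclic group of order 52, there are φ(d) elements of order d for each divisor d of 52, and zero for non-divisors.
26 = 2 · 13 divides 52, and φ(26) = 12.

12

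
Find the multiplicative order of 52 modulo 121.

The order of 52 must divide φ(121) = φ(11^2) = 11·(11−1) = 110 = 2 · 5 · 11.
Divisors of 110: 1, 2, 5, 10, 11, 22, 55, 110.
Test each divisor d:
52^1 ≡ 52 (mod 121)
52^2 ≡ 42 (mod 121)
52^5 ≡ 10 (mod 121)
52^10 ≡ 100 (mod 121)
52^11 ≡ 118 (mod 121)
52^22 ≡ 9 (mod 121)
52^55 ≡ 120 (mod 121)
52^110 ≡ 1 (mod 121) ✓
Hence ord(52) = 110.

110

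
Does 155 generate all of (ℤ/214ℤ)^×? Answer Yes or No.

No

φ(214) = φ(2)·φ(107) = 1·106 = 106 = 2 · 53.
Test 155^(106/q) mod 214 for each prime factor q of 106:
155^53 ≡ 1 (mod 214)  [q = 2: ≡ 1 ✗]
155^2 ≡ 57 (mod 214)  [q = 53: ≢ 1 ✓]
Since 155^53 ≡ 1, the order of 155 divides 53 < 106, so 155 is not a primitive root.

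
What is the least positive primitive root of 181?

2

φ(181) = 181 − 1 = 180 = 2^2 · 3^2 · 5.
Test candidates g = 2, 3, … against the prime factors q ∈ {2, 3, 5} of φ(181): g is a generator iff g^(180/q) ≢ 1 for every such q.
g = 2: 2^90 ≡ 180; 2^60 ≡ 48; 2^36 ≡ 59 — none is 1, so 2 is a primitive root.
The smallest primitive root modulo 181 is 2.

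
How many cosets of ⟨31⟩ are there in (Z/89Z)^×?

1

The order of 31 must divide φ(89) = 89 − 1 = 88 = 2^3 · 11.
Divisors of 88: 1, 2, 4, 8, 11, 22, 44, 88.
Check 31^d mod 89 for each divisor in increasing order:
31^1 ≡ 31 (mod 89)
31^2 ≡ 71 (mod 89)
31^4 ≡ 57 (mod 89)
31^8 ≡ 45 (mod 89)
31^11 ≡ 77 (mod 89)
31^22 ≡ 55 (mod 89)
31^44 ≡ 88 (mod 89)
31^88 ≡ 1 (mod 89) ✓
Thus |⟨31⟩| = ord(31) = 88.
The index is φ(89) / ord(31) = 88 / 88 = 1.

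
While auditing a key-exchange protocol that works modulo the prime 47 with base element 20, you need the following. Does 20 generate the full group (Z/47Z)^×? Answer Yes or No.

Yes

φ(47) = 47 − 1 = 46 = 2 · 23.
An element g generates (Z/47Z)^× iff g^(46/q) ≢ 1 (mod 47) for each prime q ∈ {2, 23}.
20^23 ≡ 46 (mod 47)  [q = 2: ≢ 1 ✓]
20^2 ≡ 24 (mod 47)  [q = 23: ≢ 1 ✓]
Every test exponent gives a nontrivial residue, hence 20 generates the full group.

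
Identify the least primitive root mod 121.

2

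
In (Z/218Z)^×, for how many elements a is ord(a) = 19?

0

φ(218) = φ(2)·φ(109) = 1·108 = 108 = 2^2 · 3^3.
(Z/218Z)^× is cyclic (|G| = 108); a cyclic group of order m has exactly φ(d) elements of each order d | m, and none otherwise.
Here 108 is not a multiple of 19, so there are no elements of order 19.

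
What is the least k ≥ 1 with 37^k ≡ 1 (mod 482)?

240

Since 37 ∈ (Z/482Z)^×, its order divides φ(482) = φ(2)·φ(241) = 1·240 = 240 = 2^4 · 3 · 5.
Divisors of 240: 1, 2, 3, 4, 5, 6, 8, 10, 12, 15, 16, 20, 24, 30, 40, 48, 60, 80, 120, 240.
Evaluate successive powers at the divisors of 240:
37^1 ≡ 37
37^2 ≡ 405
37^3 ≡ 43
37^4 ≡ 145
37^5 ≡ 63
37^6 ≡ 403
37^8 ≡ 299
37^10 ≡ 113
37^12 ≡ 457
37^15 ≡ 371
37^16 ≡ 231
37^20 ≡ 237
37^24 ≡ 143
37^30 ≡ 271
37^40 ≡ 257
37^48 ≡ 205
37^60 ≡ 177
37^80 ≡ 15
37^120 ≡ 481
37^240 ≡ 1
The smallest such exponent is 240, so the order of 37 is 240.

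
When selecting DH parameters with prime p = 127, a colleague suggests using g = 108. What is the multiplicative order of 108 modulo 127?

6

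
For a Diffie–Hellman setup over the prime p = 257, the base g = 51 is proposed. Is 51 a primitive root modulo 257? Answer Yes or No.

Yes

φ(257) = 257 − 1 = 256 = 2^8.
51 is a primitive root mod 257 iff 51^(φ(257)/q) ≢ 1 for every prime q | φ(257), i.e. q ∈ {2}.
51^128 ≡ 256 (mod 257)  [q = 2: ≢ 1 ✓]
All checks pass, so 51 has order 256 and is a primitive root modulo 257.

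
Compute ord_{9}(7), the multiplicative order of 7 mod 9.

3

By Lagrange's theorem, ord_9(7) divides φ(9) = φ(3^2) = 3·(3−1) = 6 = 2 · 3.
Divisors of 6: 1, 2, 3, 6.
Compute 7^d (mod 9) for the divisors d until we hit 1:
7^1 ≡ 7
7^2 ≡ 4
7^3 ≡ 1
The smallest such exponent is 3, so the order of 7 is 3.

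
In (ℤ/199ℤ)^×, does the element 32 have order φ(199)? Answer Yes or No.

φ(199) = 199 − 1 = 198 = 2 · 3^2 · 11.
An element g generates (Z/199Z)^× iff g^(198/q) ≢ 1 (mod 199) for each prime q ∈ {2, 3, 11}.
32^99 ≡ 1 (mod 199)  [q = 2: ≡ 1 ✗]
32^66 ≡ 92 (mod 199)  [q = 3: ≢ 1 ✓]
32^18 ≡ 103 (mod 199)  [q = 11: ≢ 1 ✓]
The check at q = 2 fails, so 32 generates a proper subgroup.

No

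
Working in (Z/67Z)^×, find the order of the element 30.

6

The order of 30 must divide φ(67) = 67 − 1 = 66 = 2 · 3 · 11.
Divisors of 66: 1, 2, 3, 6, 11, 22, 33, 66.
Test each divisor d:
30^1 ≡ 30 (mod 67)
30^2 ≡ 29 (mod 67)
30^3 ≡ 66 (mod 67)
30^6 ≡ 1 (mod 67) ✓
So ord_67(30) = 6.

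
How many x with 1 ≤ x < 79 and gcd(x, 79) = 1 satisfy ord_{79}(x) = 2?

1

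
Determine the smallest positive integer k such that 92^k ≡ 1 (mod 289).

272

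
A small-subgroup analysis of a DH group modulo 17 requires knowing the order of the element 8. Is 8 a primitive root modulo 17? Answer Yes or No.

No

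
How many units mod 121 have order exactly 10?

φ(121) = φ(11^2) = 11·(11−1) = 110 = 2 · 5 · 11.
In a cyclic group of order 110, there are φ(d) elements of order d for each divisor d of 110, and zero for non-divisors.
10 = 2 · 5 divides 110, and φ(10) = 4.

4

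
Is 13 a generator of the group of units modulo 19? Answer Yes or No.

Yes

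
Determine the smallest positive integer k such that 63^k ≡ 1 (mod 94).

23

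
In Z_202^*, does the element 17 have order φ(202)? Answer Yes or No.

φ(202) = φ(2)·φ(101) = 1·100 = 100 = 2^2 · 5^2.
It suffices to check that the order of 17 is not a proper divisor of 100: compute 17^(100/q) for q ∈ {2, 5}.
17^50 ≡ 1 (mod 202)  [q = 2: ≡ 1 ✗]
17^20 ≡ 1 (mod 202)  [q = 5: ≡ 1 ✗]
17^50 ≡ 1 shows ord(17) | 50, strictly less than φ(202); not a primitive root.

No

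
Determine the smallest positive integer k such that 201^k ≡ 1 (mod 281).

Since 201 ∈ (Z/281Z)^×, its order divides φ(281) = 281 − 1 = 280 = 2^3 · 5 · 7.
Divisors of 280: 1, 2, 4, 5, 7, 8, 10, 14, 20, 28, 35, 40, 56, 70, 140, 280.
Compute 201^d (mod 281) for the divisors d until we hit 1:
201^1 ≡ 201 (mod 281)
201^2 ≡ 218 (mod 281)
201^4 ≡ 35 (mod 281)
201^5 ≡ 10 (mod 281)
201^7 ≡ 213 (mod 281)
201^8 ≡ 101 (mod 281)
201^10 ≡ 100 (mod 281)
201^14 ≡ 128 (mod 281)
201^20 ≡ 165 (mod 281)
201^28 ≡ 86 (mod 281)
201^35 ≡ 53 (mod 281)
201^40 ≡ 249 (mod 281)
201^56 ≡ 90 (mod 281)
201^70 ≡ 280 (mod 281)
201^140 ≡ 1 (mod 281) ✓
So ord_281(201) = 140.

140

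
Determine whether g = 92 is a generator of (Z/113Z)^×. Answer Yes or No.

φ(113) = 113 − 1 = 112 = 2^4 · 7.
92 is a primitive root mod 113 iff 92^(φ(113)/q) ≢ 1 for every prime q | φ(113), i.e. q ∈ {2, 7}.
92^56 ≡ 112 (mod 113)  [q = 2: ≢ 1 ✓]
92^16 ≡ 28 (mod 113)  [q = 7: ≢ 1 ✓]
None equal 1, so ord_113(92) = 112: 92 is a primitive root.

Yes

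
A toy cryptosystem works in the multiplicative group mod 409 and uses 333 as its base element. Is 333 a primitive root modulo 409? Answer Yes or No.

Yes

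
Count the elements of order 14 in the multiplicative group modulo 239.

6

φ(239) = 239 − 1 = 238 = 2 · 7 · 17.
(Z/239Z)^× is cyclic (|G| = 238); a cyclic group of order m has exactly φ(d) elements of each order d | m, and none otherwise.
14 = 2 · 7 divides 238, and φ(14) = 6.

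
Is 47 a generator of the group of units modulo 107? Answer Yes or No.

No

φ(107) = 107 − 1 = 106 = 2 · 53.
An element g generates (Z/107Z)^× iff g^(106/q) ≢ 1 (mod 107) for each prime q ∈ {2, 53}.
47^53 ≡ 1 (mod 107)  [q = 2: ≡ 1 ✗]
47^2 ≡ 69 (mod 107)  [q = 53: ≢ 1 ✓]
Since 47^53 ≡ 1, the order of 47 divides 53 < 106, so 47 is not a primitive root.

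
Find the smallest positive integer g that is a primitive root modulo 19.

2

φ(19) = 19 − 1 = 18 = 2 · 3^2.
Test candidates g = 2, 3, … against the prime factors q ∈ {2, 3} of φ(19): g is a generator iff g^(18/q) ≢ 1 for every such q.
g = 2: 2^9 ≡ 18; 2^6 ≡ 7 — none is 1, so 2 is a primitive root.
So 2 is the smallest generator of (Z/19Z)^×.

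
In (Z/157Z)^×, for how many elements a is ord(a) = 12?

4

φ(157) = 157 − 1 = 156 = 2^2 · 3 · 13.
(Z/157Z)^× is cyclic (|G| = 156); a cyclic group of order m has exactly φ(d) elements of each order d | m, and none otherwise.
12 = 2^2 · 3 divides 156, and φ(12) = 4.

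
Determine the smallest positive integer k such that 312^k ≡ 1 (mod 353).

176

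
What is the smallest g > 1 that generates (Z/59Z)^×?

2

φ(59) = 59 − 1 = 58 = 2 · 29.
Test candidates g = 2, 3, … against the prime factors q ∈ {2, 29} of φ(59): g is a generator iff g^(58/q) ≢ 1 for every such q.
g = 2: 2^29 ≡ 58; 2^2 ≡ 4 — none is 1, so 2 is a primitive root.
The smallest primitive root modulo 59 is 2.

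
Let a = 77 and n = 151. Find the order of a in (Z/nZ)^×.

Since 77 ∈ (Z/151Z)^×, its order divides φ(151) = 151 − 1 = 150 = 2 · 3 · 5^2.
Divisors of 150: 1, 2, 3, 5, 6, 10, 15, 25, 30, 50, 75, 150.
Evaluate successive powers at the divisors of 150:
77^1 ≡ 77
77^2 ≡ 40
77^3 ≡ 60
77^5 ≡ 135
77^6 ≡ 127
77^10 ≡ 105
77^15 ≡ 132
77^25 ≡ 119
77^30 ≡ 59
77^50 ≡ 118
77^75 ≡ 150
77^150 ≡ 1
So ord_151(77) = 150.

150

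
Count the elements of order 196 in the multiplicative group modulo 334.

0

φ(334) = φ(2)·φ(167) = 1·166 = 166 = 2 · 83.
Since (Z/334Z)^× is cyclic of order 166, the number of elements of order d is φ(d) when d | 166 and 0 otherwise.
196 does not divide 166, so no element of (Z/334Z)^× has order 196.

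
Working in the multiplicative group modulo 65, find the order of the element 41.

ord(41) | φ(65) = φ(5·13) = (5−1)·(13−1) = 4·12 = 48 = 2^4 · 3.
Divisors of 48: 1, 2, 3, 4, 6, 8, 12, 16, 24, 48.
Compute 41^d (mod 65) for the divisors d until we hit 1:
41^1 ≡ 41
41^2 ≡ 56
41^3 ≡ 21
41^4 ≡ 16
41^6 ≡ 51
41^8 ≡ 61
41^12 ≡ 1
The smallest such exponent is 12, so the order of 41 is 12.

12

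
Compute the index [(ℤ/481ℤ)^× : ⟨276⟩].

12

ord(276) | φ(481) = φ(13·37) = (13−1)·(37−1) = 12·36 = 432 = 2^4 · 3^3.
Divisors of 432: 1, 2, 3, 4, 6, 8, 9, 12, 16, 18, 24, 27, 36, 48, 54, 72, 108, 144, 216, 432.
Test each divisor d:
276^1 ≡ 276
276^2 ≡ 178
276^3 ≡ 66
276^4 ≡ 419
276^6 ≡ 27
276^8 ≡ 477
276^9 ≡ 339
276^12 ≡ 248
276^16 ≡ 16
276^18 ≡ 443
276^24 ≡ 417
276^27 ≡ 105
276^36 ≡ 1
Thus |⟨276⟩| = ord(276) = 36.
The index is φ(481) / ord(276) = 432 / 36 = 12.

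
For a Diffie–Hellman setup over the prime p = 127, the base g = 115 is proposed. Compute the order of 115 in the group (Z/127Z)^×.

63

ord(115) | φ(127) = 127 − 1 = 126 = 2 · 3^2 · 7.
Divisors of 126: 1, 2, 3, 6, 7, 9, 14, 18, 21, 42, 63, 126.
Test each divisor d:
115^1 ≡ 115
115^2 ≡ 17
115^3 ≡ 50
115^6 ≡ 87
115^7 ≡ 99
115^9 ≡ 32
115^14 ≡ 22
115^18 ≡ 8
115^21 ≡ 19
115^42 ≡ 107
115^63 ≡ 1
Therefore the multiplicative order of 115 modulo 127 is 63.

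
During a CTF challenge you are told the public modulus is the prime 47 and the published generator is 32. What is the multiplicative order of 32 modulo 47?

The order of 32 must divide φ(47) = 47 − 1 = 46 = 2 · 23.
Divisors of 46: 1, 2, 23, 46.
Check 32^d mod 47 for each divisor in increasing order:
32^1 ≡ 32
32^2 ≡ 37
32^23 ≡ 1
Therefore the multiplicative order of 32 modulo 47 is 23.

23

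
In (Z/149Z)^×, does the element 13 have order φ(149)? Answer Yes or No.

φ(149) = 149 − 1 = 148 = 2^2 · 37.
13 is a primitive root mod 149 iff 13^(φ(149)/q) ≢ 1 for every prime q | φ(149), i.e. q ∈ {2, 37}.
13^74 ≡ 148 (mod 149)  [q = 2: ≢ 1 ✓]
13^4 ≡ 102 (mod 149)  [q = 37: ≢ 1 ✓]
Every test exponent gives a nontrivial residue, hence 13 generates the full group.

Yes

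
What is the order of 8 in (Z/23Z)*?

ord(8) | φ(23) = 23 − 1 = 22 = 2 · 11.
Divisors of 22: 1, 2, 11, 22.
Evaluate successive powers at the divisors of 22:
8^1 ≡ 8
8^2 ≡ 18
8^11 ≡ 1
The smallest such exponent is 11, so the order of 8 is 11.

11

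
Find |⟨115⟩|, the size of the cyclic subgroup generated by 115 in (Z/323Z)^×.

4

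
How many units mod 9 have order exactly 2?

φ(9) = φ(3^2) = 3·(3−1) = 6 = 2 · 3.
(Z/9Z)^× is cyclic (|G| = 6); a cyclic group of order m has exactly φ(d) elements of each order d | m, and none otherwise.
2 | 6, and φ(2) = 2 − 1 = 1.

1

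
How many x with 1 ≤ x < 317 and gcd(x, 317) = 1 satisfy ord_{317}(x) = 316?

φ(317) = 317 − 1 = 316 = 2^2 · 79.
Since (Z/317Z)^× is cyclic of order 316, the number of elements of order d is φ(d) when d | 316 and 0 otherwise.
316 = 2^2 · 79 divides 316, and φ(316) = 156.

156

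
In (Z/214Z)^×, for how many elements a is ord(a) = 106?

φ(214) = φ(2)·φ(107) = 1·106 = 106 = 2 · 53.
Since (Z/214Z)^× is cyclic of order 106, the number of elements of order d is φ(d) when d | 106 and 0 otherwise.
106 = 2 · 53 divides 106, and φ(106) = 52.

52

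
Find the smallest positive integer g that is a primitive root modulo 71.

7

φ(71) = 71 − 1 = 70 = 2 · 5 · 7.
g is a primitive root iff g^(70/q) ≢ 1 (mod 71) for each prime q ∈ {2, 5, 7}.
g = 2: 2^35 ≡ 1 — hits 1, so not a primitive root.
g = 3: 3^35 ≡ 1 — hits 1, so not a primitive root.
g = 4: 4^35 ≡ 1 — hits 1, so not a primitive root.
g = 5: 5^35 ≡ 1 — hits 1, so not a primitive root.
g = 6: 6^35 ≡ 1 — hits 1, so not a primitive root.
g = 7: 7^35 ≡ 70; 7^14 ≡ 54; 7^10 ≡ 45 — none is 1, so 7 is a primitive root.
So 7 is the smallest generator of (Z/71Z)^×.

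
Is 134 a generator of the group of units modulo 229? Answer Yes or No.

φ(229) = 229 − 1 = 228 = 2^2 · 3 · 19.
An element g generates (Z/229Z)^× iff g^(228/q) ≢ 1 (mod 229) for each prime q ∈ {2, 3, 19}.
134^114 ≡ 1 (mod 229)  [q = 2: ≡ 1 ✗]
134^76 ≡ 134 (mod 229)  [q = 3: ≢ 1 ✓]
134^12 ≡ 1 (mod 229)  [q = 19: ≡ 1 ✗]
Since 134^114 ≡ 1, the order of 134 divides 114 < 228, so 134 is not a primitive root.

No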